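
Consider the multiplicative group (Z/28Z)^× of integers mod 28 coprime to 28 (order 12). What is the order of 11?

Compute successive powers of 11 mod 28: 11, 9, 15, 25, 23, 1; 11^6 ≡ 1 (mod 28).
So |⟨11⟩| = 6.

6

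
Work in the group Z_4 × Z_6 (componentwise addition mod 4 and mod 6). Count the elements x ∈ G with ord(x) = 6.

6

An element (a,b) has order lcm(ord(a), ord(b)); count pairs with lcm equal to 6.
Enumerating gives 6 such elements.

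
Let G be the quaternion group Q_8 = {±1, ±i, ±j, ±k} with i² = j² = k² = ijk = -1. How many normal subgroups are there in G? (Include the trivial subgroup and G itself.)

6

G has 6 subgroups. Checking conjugation-invariance by order — order 1: 1/1 normal; order 2: 1/1 normal; order 4: 3/3 normal; order 8: 1/1 normal.
Total normal subgroups: 6.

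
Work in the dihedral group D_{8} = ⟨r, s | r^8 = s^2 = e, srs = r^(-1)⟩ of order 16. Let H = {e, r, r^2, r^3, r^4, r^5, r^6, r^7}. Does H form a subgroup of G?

Yes

|H| = 8 divides |G| = 16, consistent with Lagrange.
H contains the identity, every element's inverse is in H, and H is closed under ·: it is a subgroup.
In fact H = ⟨r^7⟩.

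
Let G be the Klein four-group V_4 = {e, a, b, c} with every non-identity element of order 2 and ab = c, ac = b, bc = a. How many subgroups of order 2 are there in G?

|G| = 4 and 2 | 4, so subgroups of order 2 are possible by Lagrange.
The subgroups of order 2 are: {e, a}; {e, b}; {e, c}.
So G has 3 subgroups of order 2.

3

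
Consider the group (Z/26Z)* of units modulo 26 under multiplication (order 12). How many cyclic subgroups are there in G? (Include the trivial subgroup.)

6

A cyclic subgroup of order d is generated by each of its φ(d) elements of order d, so the cyclic subgroups of order d number (#elements of order d)/φ(d).
Cyclic subgroups by order — order 1: 1; order 2: 1; order 3: 1; order 4: 1; order 6: 1; order 12: 1.
Total: 6.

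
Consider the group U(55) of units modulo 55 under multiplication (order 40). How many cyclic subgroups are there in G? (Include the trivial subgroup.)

Each element a generates a cyclic subgroup ⟨a⟩; distinct elements may generate the same one (a cyclic group of order d has φ(d) generators).
Cyclic subgroups by order — order 1: 1; order 2: 3; order 4: 2; order 5: 1; order 10: 3; order 20: 2.
Total: 12.

12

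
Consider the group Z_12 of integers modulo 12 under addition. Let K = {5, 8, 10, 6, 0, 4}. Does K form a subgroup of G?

No

5 ∈ K but its inverse 7 ∉ K, so K is not a subgroup.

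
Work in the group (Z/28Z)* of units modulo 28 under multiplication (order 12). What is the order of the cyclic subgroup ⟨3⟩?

Compute successive powers of 3 mod 28: 3, 9, 27, 25, 19, 1; 3^6 ≡ 1 (mod 28).
So |⟨3⟩| = 6.

6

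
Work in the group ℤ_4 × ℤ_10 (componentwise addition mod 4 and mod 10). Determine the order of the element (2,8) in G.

10

The order of (2,8) in Z_4 × Z_10 is lcm(ord(2) in Z_4, ord(8) in Z_10).
ord(2) = 2 and ord(8) = 5, so |⟨(2,8)⟩| = lcm(2, 5) = 10.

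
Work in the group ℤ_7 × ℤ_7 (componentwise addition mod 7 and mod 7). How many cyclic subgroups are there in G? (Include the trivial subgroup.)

A cyclic subgroup of order d is generated by each of its φ(d) elements of order d, so the cyclic subgroups of order d number (#elements of order d)/φ(d).
Cyclic subgroups by order — order 1: 1; order 7: 8.
Total: 9.

9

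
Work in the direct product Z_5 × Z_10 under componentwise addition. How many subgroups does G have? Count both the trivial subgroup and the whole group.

16

|G| = 50, so by Lagrange every subgroup order divides 50. Divisors: 1, 2, 5, 10, 25, 50.
Subgroups by order — order 1: 1; order 2: 1; order 5: 6; order 10: 6; order 25: 1; order 50: 1.
Total: 1 + 1 + 6 + 6 + 1 + 1 = 16.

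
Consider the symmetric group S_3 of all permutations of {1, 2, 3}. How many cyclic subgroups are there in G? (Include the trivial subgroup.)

5

Each element a generates a cyclic subgroup ⟨a⟩; distinct elements may generate the same one (a cyclic group of order d has φ(d) generators).
Cyclic subgroups by order — order 1: 1; order 2: 3; order 3: 1.
Total: 5.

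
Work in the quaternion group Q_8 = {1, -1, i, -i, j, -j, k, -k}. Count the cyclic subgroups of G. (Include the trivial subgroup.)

5

A cyclic subgroup of order d is generated by each of its φ(d) elements of order d, so the cyclic subgroups of order d number (#elements of order d)/φ(d).
Cyclic subgroups by order — order 1: 1; order 2: 1; order 4: 3.
Total: 5.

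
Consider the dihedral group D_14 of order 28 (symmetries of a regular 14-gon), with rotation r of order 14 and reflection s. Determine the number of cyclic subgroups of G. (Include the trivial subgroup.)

18

A cyclic subgroup of order d is generated by each of its φ(d) elements of order d, so the cyclic subgroups of order d number (#elements of order d)/φ(d).
Cyclic subgroups by order — order 1: 1; order 2: 15; order 7: 1; order 14: 1.
Total: 18.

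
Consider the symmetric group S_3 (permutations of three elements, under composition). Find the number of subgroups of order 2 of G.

3

|G| = 6 and 2 | 6, so subgroups of order 2 are possible by Lagrange.
The subgroups of order 2 are: {e, (1 2)}; {e, (1 3)}; {e, (2 3)}.
So G has 3 subgroups of order 2.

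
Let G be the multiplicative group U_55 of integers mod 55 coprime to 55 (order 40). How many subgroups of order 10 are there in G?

3

|G| = 40 and 10 | 40, so subgroups of order 10 are possible by Lagrange.
The subgroups of order 10 are: {1, 4, 9, 14, 16, 26, 31, 34, 36, 49}; {1, 16, 19, 24, 26, 29, 31, 36, 39, 54}; {1, 6, 16, 21, 26, 31, 36, 41, 46, 51}.
So G has 3 subgroups of order 10.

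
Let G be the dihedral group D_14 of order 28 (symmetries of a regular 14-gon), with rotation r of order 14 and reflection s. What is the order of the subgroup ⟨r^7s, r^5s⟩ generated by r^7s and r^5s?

|⟨r^7s⟩| = 2 and |⟨r^5s⟩| = 2, so |H| is a multiple of lcm(2, 2) = 2 and divides |G| = 28.
Closing under the operation: H = {e, r^2, r^4, r^6, r^8, r^10, r^12, rs, r^3s, r^5s, r^7s, r^9s, r^11s, r^13s}, so |H| = 14.

14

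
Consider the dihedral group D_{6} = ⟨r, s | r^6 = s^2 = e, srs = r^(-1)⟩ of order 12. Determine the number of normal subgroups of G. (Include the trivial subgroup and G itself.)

7

G has 16 subgroups. Checking conjugation-invariance by order — order 1: 1/1 normal; order 2: 1/7 normal; order 3: 1/1 normal; order 4: 0/3 normal; order 6: 3/3 normal; order 12: 1/1 normal.
Total normal subgroups: 7.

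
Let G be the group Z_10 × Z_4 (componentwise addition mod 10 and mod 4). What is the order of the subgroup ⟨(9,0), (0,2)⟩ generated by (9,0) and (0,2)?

|⟨(9,0)⟩| = 10 and |⟨(0,2)⟩| = 2, so |H| is a multiple of lcm(10, 2) = 10 and divides |G| = 40.
Closing under the operation: H = {(0,0), (0,2), (1,0), (1,2), (2,0), (2,2), (3,0), (3,2), (4,0), (4,2), (5,0), (5,2), (6,0), (6,2), (7,0), (7,2), (8,0), (8,2), (9,0), (9,2)}, so |H| = 20.

20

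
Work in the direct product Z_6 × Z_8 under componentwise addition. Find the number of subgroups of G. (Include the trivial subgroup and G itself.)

|G| = 48, so by Lagrange every subgroup order divides 48. Divisors: 1, 2, 3, 4, 6, 8, 12, 16, 24, 48.
Subgroups by order — order 1: 1; order 2: 3; order 3: 1; order 4: 3; order 6: 3; order 8: 3; order 12: 3; order 16: 1; order 24: 3; order 48: 1.
Total: 1 + 3 + 1 + 3 + 3 + 3 + 3 + 1 + 3 + 1 = 22.

22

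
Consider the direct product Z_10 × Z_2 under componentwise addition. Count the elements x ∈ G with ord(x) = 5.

4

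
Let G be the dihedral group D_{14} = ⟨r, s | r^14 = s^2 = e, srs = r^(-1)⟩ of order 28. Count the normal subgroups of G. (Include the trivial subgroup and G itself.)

7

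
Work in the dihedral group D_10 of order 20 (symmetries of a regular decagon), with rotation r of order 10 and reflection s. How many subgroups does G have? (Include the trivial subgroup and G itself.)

22

|G| = 20, so by Lagrange every subgroup order divides 20. Divisors: 1, 2, 4, 5, 10, 20.
Subgroups by order — order 1: 1; order 2: 11; order 4: 5; order 5: 1; order 10: 3; order 20: 1.
Total: 1 + 11 + 5 + 1 + 3 + 1 = 22.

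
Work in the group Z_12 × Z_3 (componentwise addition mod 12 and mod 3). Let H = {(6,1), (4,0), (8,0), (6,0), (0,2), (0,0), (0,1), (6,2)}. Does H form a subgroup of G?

No

|H| = 8 does not divide |G| = 36, so by Lagrange H is not a subgroup.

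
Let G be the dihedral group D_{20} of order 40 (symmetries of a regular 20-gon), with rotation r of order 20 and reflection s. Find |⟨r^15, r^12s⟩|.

8

|⟨r^15⟩| = 4 and |⟨r^12s⟩| = 2, so |H| is a multiple of lcm(4, 2) = 4 and divides |G| = 40.
Closing under the operation: H = {e, r^5, r^10, r^15, r^2s, r^7s, r^12s, r^17s}, so |H| = 8.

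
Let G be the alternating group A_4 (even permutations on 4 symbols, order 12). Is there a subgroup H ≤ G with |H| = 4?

Yes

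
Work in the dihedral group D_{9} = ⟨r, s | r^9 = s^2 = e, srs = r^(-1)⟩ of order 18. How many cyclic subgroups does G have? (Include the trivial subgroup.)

A cyclic subgroup of order d is generated by each of its φ(d) elements of order d, so the cyclic subgroups of order d number (#elements of order d)/φ(d).
Cyclic subgroups by order — order 1: 1; order 2: 9; order 3: 1; order 9: 1.
Total: 12.

12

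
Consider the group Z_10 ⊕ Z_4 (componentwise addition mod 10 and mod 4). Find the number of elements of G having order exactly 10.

An element (a,b) has order lcm(ord(a), ord(b)); count pairs with lcm equal to 10.
Enumerating gives 12 such elements.

12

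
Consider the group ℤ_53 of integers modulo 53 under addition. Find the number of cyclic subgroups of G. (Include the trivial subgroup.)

2

Each element a generates a cyclic subgroup ⟨a⟩; distinct elements may generate the same one (a cyclic group of order d has φ(d) generators).
Cyclic subgroups by order — order 1: 1; order 53: 1.
Total: 2.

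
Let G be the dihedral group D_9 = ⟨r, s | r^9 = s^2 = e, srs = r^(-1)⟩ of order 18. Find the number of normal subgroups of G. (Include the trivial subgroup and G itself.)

G has 16 subgroups. Checking conjugation-invariance by order — order 1: 1/1 normal; order 2: 0/9 normal; order 3: 1/1 normal; order 6: 0/3 normal; order 9: 1/1 normal; order 18: 1/1 normal.
Total normal subgroups: 4.

4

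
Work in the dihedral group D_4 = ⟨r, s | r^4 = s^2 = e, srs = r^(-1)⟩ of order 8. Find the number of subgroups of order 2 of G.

5

|G| = 8 and 2 | 8, so subgroups of order 2 are possible by Lagrange.
The subgroups of order 2 are: {e, r^2}; {e, r^2s}; {e, r^3s}; {e, rs}; … (5 in all).
So G has 5 subgroups of order 2.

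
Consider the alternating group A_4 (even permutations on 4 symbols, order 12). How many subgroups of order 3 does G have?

4

|G| = 12 and 3 | 12, so subgroups of order 3 are possible by Lagrange.
The subgroups of order 3 are: {e, (1 2 3), (1 3 2)}; {e, (1 2 4), (1 4 2)}; {e, (1 3 4), (1 4 3)}; {e, (2 3 4), (2 4 3)}.
So G has 4 subgroups of order 3.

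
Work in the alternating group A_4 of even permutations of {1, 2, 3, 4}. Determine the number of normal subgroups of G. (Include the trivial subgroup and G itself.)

G has 10 subgroups. Checking conjugation-invariance by order — order 1: 1/1 normal; order 2: 0/3 normal; order 3: 0/4 normal; order 4: 1/1 normal; order 12: 1/1 normal.
Total normal subgroups: 3.

3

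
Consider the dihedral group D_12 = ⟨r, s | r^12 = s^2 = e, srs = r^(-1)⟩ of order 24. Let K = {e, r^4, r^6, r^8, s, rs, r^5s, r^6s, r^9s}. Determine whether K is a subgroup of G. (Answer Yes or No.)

|K| = 9 does not divide |G| = 24, so by Lagrange K is not a subgroup.

No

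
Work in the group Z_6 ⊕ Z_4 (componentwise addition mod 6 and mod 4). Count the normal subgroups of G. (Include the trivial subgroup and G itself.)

16

G is abelian, so every subgroup is normal.
G has 16 subgroups in total, hence 16 normal subgroups.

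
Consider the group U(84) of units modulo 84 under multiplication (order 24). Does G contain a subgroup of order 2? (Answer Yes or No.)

Yes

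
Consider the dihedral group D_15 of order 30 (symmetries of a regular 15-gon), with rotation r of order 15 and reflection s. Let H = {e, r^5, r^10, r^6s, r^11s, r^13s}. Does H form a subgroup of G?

No

Closure fails: r^11s · r^10 = rs ∉ H. So H is not a subgroup.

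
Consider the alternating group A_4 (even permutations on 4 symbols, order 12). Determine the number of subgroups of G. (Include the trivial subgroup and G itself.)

10

|G| = 12, so by Lagrange every subgroup order divides 12. Divisors: 1, 2, 3, 4, 6, 12.
Subgroups by order — order 1: 1; order 2: 3; order 3: 4; order 4: 1; order 6: 0; order 12: 1.
Total: 1 + 3 + 4 + 1 + 0 + 1 = 10.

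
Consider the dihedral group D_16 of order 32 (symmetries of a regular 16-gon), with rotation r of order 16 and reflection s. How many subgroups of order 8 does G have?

|G| = 32 and 8 | 32, so subgroups of order 8 are possible by Lagrange.
The subgroups of order 8 are: {e, r^2, r^4, r^6, r^8, r^10, r^12, r^14}; {e, r^4, r^8, r^12, r^2s, r^6s, r^10s, r^14s}; {e, r^4, r^8, r^12, r^3s, r^7s, r^11s, r^15s}; {e, r^4, r^8, r^12, s, r^4s, r^8s, r^12s}; … (5 in all).
So G has 5 subgroups of order 8.

5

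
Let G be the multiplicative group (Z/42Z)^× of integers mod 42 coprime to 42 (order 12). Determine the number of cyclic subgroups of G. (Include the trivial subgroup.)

Group the elements of G by the cyclic subgroup they generate; each cyclic subgroup of order d accounts for φ(d) elements.
Cyclic subgroups by order — order 1: 1; order 2: 3; order 3: 1; order 6: 3.
Total: 8.

8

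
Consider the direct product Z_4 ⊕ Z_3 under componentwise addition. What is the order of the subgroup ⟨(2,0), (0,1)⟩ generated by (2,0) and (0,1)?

6

|⟨(2,0)⟩| = 2 and |⟨(0,1)⟩| = 3, so |H| is a multiple of lcm(2, 3) = 6 and divides |G| = 12.
Closing under the operation: H = {(0,0), (0,1), (0,2), (2,0), (2,1), (2,2)}, so |H| = 6.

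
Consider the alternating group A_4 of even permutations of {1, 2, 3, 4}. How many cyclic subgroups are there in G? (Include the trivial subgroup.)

8

A cyclic subgroup of order d is generated by each of its φ(d) elements of order d, so the cyclic subgroups of order d number (#elements of order d)/φ(d).
Cyclic subgroups by order — order 1: 1; order 2: 3; order 3: 4.
Total: 8.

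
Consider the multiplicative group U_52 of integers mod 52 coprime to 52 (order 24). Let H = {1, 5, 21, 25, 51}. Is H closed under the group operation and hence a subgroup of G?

No

|H| = 5 does not divide |G| = 24, so by Lagrange H is not a subgroup.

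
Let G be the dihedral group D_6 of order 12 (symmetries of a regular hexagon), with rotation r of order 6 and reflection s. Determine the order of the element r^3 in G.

Computing powers of r^3: the smallest k with (r^3)^k = e is k = 2.

2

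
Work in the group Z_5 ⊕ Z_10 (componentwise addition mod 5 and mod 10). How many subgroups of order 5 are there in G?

|G| = 50 and 5 | 50, so subgroups of order 5 are possible by Lagrange.
The subgroups of order 5 are: {(0,0), (0,2), (0,4), (0,6), (0,8)}; {(0,0), (1,0), (2,0), (3,0), (4,0)}; {(0,0), (1,2), (2,4), (3,6), (4,8)}; {(0,0), (1,4), (2,8), (3,2), (4,6)}; … (6 in all).
So G has 6 subgroups of order 5.

6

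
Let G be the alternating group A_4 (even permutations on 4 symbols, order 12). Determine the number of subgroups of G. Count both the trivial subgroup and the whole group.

|G| = 12, so by Lagrange every subgroup order divides 12. Divisors: 1, 2, 3, 4, 6, 12.
Subgroups by order — order 1: 1; order 2: 3; order 3: 4; order 4: 1; order 6: 0; order 12: 1.
Total: 1 + 3 + 4 + 1 + 0 + 1 = 10.

10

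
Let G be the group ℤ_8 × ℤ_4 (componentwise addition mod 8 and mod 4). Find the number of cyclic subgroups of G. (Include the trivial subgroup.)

14

Each element a generates a cyclic subgroup ⟨a⟩; distinct elements may generate the same one (a cyclic group of order d has φ(d) generators).
Cyclic subgroups by order — order 1: 1; order 2: 3; order 4: 6; order 8: 4.
Total: 14.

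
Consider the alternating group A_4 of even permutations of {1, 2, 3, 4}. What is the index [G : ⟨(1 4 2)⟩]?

4

|⟨(1 4 2)⟩| = 3 and |G| = 12.
By Lagrange, [G : H] = |G|/|H| = 12/3 = 4.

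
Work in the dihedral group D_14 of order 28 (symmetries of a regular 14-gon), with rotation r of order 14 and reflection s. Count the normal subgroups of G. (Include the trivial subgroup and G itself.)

7

G has 28 subgroups. Checking conjugation-invariance by order — order 1: 1/1 normal; order 2: 1/15 normal; order 4: 0/7 normal; order 7: 1/1 normal; order 14: 3/3 normal; order 28: 1/1 normal.
Total normal subgroups: 7.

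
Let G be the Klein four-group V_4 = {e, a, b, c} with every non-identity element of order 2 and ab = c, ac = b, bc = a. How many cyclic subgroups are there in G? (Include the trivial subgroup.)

4

Each element a generates a cyclic subgroup ⟨a⟩; distinct elements may generate the same one (a cyclic group of order d has φ(d) generators).
Cyclic subgroups by order — order 1: 1; order 2: 3.
Total: 4.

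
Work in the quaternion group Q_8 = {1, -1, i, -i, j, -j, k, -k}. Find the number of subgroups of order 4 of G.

|G| = 8 and 4 | 8, so subgroups of order 4 are possible by Lagrange.
The subgroups of order 4 are: {1, -1, i, -i}; {1, -1, j, -j}; {1, -1, k, -k}.
So G has 3 subgroups of order 4.

3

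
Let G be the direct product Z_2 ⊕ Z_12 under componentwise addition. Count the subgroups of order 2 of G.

|G| = 24 and 2 | 24, so subgroups of order 2 are possible by Lagrange.
The subgroups of order 2 are: {(0,0), (0,6)}; {(0,0), (1,0)}; {(0,0), (1,6)}.
So G has 3 subgroups of order 2.

3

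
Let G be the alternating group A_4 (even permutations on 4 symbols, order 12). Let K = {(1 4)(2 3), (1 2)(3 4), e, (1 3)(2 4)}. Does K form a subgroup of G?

Yes

|K| = 4 divides |G| = 12, consistent with Lagrange.
K contains the identity, every element's inverse is in K, and K is closed under ∘: it is a subgroup.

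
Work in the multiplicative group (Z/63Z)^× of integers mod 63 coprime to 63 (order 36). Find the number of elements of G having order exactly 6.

24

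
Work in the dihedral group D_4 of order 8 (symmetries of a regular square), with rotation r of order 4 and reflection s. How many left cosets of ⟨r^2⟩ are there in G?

4

|⟨r^2⟩| = 2 and |G| = 8.
By Lagrange, [G : H] = |G|/|H| = 8/2 = 4.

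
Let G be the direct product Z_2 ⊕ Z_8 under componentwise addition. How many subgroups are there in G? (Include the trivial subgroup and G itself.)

|G| = 16, so by Lagrange every subgroup order divides 16. Divisors: 1, 2, 4, 8, 16.
Subgroups by order — order 1: 1; order 2: 3; order 4: 3; order 8: 3; order 16: 1.
Total: 1 + 3 + 3 + 3 + 1 = 11.

11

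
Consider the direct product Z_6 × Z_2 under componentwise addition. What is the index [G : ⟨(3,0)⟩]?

|⟨(3,0)⟩| = 2 and |G| = 12.
By Lagrange, [G : H] = |G|/|H| = 12/2 = 6.

6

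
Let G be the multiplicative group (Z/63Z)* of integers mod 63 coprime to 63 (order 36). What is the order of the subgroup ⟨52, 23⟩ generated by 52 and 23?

|⟨52⟩| = 6 and |⟨23⟩| = 6, so |H| is a multiple of lcm(6, 6) = 6 and divides |G| = 36.
Closing under the operation: H = {1, 5, 8, 11, 23, 25, 38, 40, 52, 55, 58, 62}, so |H| = 12.

12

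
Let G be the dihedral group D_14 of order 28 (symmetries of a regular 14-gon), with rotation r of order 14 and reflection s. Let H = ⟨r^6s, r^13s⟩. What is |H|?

4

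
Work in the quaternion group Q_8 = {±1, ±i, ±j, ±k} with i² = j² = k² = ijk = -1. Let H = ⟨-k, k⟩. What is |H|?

4

|⟨-k⟩| = 4 and |⟨k⟩| = 4, so |H| is a multiple of lcm(4, 4) = 4 and divides |G| = 8.
Closing under the operation: H = {1, -1, k, -k}, so |H| = 4.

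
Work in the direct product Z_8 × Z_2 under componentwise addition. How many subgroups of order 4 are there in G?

3

|G| = 16 and 4 | 16, so subgroups of order 4 are possible by Lagrange.
The subgroups of order 4 are: {(0,0), (0,1), (4,0), (4,1)}; {(0,0), (2,0), (4,0), (6,0)}; {(0,0), (2,1), (4,0), (6,1)}.
So G has 3 subgroups of order 4.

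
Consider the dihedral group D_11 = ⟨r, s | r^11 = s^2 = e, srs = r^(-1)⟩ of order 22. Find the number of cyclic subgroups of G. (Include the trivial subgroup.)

13

A cyclic subgroup of order d is generated by each of its φ(d) elements of order d, so the cyclic subgroups of order d number (#elements of order d)/φ(d).
Cyclic subgroups by order — order 1: 1; order 2: 11; order 11: 1.
Total: 13.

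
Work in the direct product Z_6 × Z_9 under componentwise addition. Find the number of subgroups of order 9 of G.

|G| = 54 and 9 | 54, so subgroups of order 9 are possible by Lagrange.
The subgroups of order 9 are: {(0,0), (0,1), (0,2), (0,3), (0,4), (0,5), (0,6), (0,7), (0,8)}; {(0,0), (0,3), (0,6), (2,0), (2,3), (2,6), (4,0), (4,3), (4,6)}; {(0,0), (0,3), (0,6), (2,1), (2,4), (2,7), (4,2), (4,5), (4,8)}; {(0,0), (0,3), (0,6), (2,2), (2,5), (2,8), (4,1), (4,4), (4,7)}.
So G has 4 subgroups of order 9.

4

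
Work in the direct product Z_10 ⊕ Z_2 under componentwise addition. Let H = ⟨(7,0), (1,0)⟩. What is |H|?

10

|⟨(7,0)⟩| = 10 and |⟨(1,0)⟩| = 10, so |H| is a multiple of lcm(10, 10) = 10 and divides |G| = 20.
Closing under the operation: H = {(0,0), (1,0), (2,0), (3,0), (4,0), (5,0), (6,0), (7,0), (8,0), (9,0)}, so |H| = 10.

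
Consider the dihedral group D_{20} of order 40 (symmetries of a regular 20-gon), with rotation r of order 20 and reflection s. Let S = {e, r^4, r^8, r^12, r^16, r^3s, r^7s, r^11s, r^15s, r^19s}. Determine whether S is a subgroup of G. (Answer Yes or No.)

Yes

|S| = 10 divides |G| = 40, consistent with Lagrange.
S contains the identity, every element's inverse is in S, and S is closed under ·: it is a subgroup.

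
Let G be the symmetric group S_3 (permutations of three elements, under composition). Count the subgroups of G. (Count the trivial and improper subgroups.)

|G| = 6, so by Lagrange every subgroup order divides 6. Divisors: 1, 2, 3, 6.
Subgroups by order — order 1: 1; order 2: 3; order 3: 1; order 6: 1.
Total: 1 + 3 + 1 + 1 = 6.

6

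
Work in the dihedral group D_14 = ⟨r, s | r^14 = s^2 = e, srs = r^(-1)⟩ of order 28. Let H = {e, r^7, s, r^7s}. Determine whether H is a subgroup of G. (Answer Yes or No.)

Yes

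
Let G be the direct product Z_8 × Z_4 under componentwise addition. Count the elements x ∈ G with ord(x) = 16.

An element (a,b) has order lcm(ord(a), ord(b)); count pairs with lcm equal to 16.
Enumerating gives 0 such elements.

0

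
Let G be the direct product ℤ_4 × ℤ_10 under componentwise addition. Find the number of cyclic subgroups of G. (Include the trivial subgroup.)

12

A cyclic subgroup of order d is generated by each of its φ(d) elements of order d, so the cyclic subgroups of order d number (#elements of order d)/φ(d).
Cyclic subgroups by order — order 1: 1; order 2: 3; order 4: 2; order 5: 1; order 10: 3; order 20: 2.
Total: 12.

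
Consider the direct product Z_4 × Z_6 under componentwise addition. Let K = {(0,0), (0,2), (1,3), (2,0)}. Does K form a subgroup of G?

No

(0,2) ∈ K but its inverse (0,4) ∉ K, so K is not a subgroup.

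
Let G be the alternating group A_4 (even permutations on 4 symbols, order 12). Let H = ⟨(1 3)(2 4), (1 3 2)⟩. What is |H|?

|⟨(1 3)(2 4)⟩| = 2 and |⟨(1 3 2)⟩| = 3, so |H| is a multiple of lcm(2, 3) = 6 and divides |G| = 12.
Closing {(1 3)(2 4), (1 3 2)} under the group operation gives all of G, so |H| = 12.

12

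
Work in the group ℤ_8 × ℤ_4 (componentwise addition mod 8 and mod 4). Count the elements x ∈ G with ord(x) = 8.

An element (a,b) has order lcm(ord(a), ord(b)); count pairs with lcm equal to 8.
Enumerating gives 16 such elements.

16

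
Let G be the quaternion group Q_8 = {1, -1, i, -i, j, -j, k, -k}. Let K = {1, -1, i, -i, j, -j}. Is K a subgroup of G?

|K| = 6 does not divide |G| = 8, so by Lagrange K is not a subgroup.

No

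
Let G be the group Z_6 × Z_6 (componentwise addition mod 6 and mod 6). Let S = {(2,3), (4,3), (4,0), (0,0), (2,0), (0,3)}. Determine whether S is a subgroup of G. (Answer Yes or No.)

|S| = 6 divides |G| = 36, consistent with Lagrange.
S contains the identity, every element's inverse is in S, and S is closed under +: it is a subgroup.
In fact S = ⟨(2,3)⟩.

Yes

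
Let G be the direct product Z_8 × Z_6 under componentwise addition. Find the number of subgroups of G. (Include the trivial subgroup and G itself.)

22

|G| = 48, so by Lagrange every subgroup order divides 48. Divisors: 1, 2, 3, 4, 6, 8, 12, 16, 24, 48.
Subgroups by order — order 1: 1; order 2: 3; order 3: 1; order 4: 3; order 6: 3; order 8: 3; order 12: 3; order 16: 1; order 24: 3; order 48: 1.
Total: 1 + 3 + 1 + 3 + 3 + 3 + 3 + 1 + 3 + 1 = 22.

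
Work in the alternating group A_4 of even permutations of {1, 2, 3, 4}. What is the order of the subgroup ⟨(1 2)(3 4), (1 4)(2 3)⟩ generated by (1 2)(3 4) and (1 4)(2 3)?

4

|⟨(1 2)(3 4)⟩| = 2 and |⟨(1 4)(2 3)⟩| = 2, so |H| is a multiple of lcm(2, 2) = 2 and divides |G| = 12.
Closing under the operation: H = {e, (1 2)(3 4), (1 3)(2 4), (1 4)(2 3)}, so |H| = 4.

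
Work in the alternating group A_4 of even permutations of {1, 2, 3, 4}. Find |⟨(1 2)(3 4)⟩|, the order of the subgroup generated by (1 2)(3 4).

2

Computing powers of (1 2)(3 4): the smallest k with ((1 2)(3 4))^k = e is k = 2.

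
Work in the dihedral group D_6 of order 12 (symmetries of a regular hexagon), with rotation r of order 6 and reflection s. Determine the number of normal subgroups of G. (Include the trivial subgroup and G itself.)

7

G has 16 subgroups. Checking conjugation-invariance by order — order 1: 1/1 normal; order 2: 1/7 normal; order 3: 1/1 normal; order 4: 0/3 normal; order 6: 3/3 normal; order 12: 1/1 normal.
Total normal subgroups: 7.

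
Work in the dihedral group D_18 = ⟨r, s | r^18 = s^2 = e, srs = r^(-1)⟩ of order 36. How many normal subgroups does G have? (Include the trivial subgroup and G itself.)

9

G has 45 subgroups. Checking conjugation-invariance by order — order 1: 1/1 normal; order 2: 1/19 normal; order 3: 1/1 normal; order 4: 0/9 normal; order 6: 1/7 normal; order 9: 1/1 normal; order 12: 0/3 normal; order 18: 3/3 normal; order 36: 1/1 normal.
Total normal subgroups: 9.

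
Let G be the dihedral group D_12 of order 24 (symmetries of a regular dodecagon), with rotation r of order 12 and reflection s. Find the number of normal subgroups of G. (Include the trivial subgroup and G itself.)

G has 34 subgroups. Checking conjugation-invariance by order — order 1: 1/1 normal; order 2: 1/13 normal; order 3: 1/1 normal; order 4: 1/7 normal; order 6: 1/5 normal; order 8: 0/3 normal; order 12: 3/3 normal; order 24: 1/1 normal.
Total normal subgroups: 9.

9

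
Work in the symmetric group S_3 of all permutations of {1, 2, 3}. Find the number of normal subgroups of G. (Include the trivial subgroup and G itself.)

3

G has 6 subgroups. Checking conjugation-invariance by order — order 1: 1/1 normal; order 2: 0/3 normal; order 3: 1/1 normal; order 6: 1/1 normal.
Total normal subgroups: 3.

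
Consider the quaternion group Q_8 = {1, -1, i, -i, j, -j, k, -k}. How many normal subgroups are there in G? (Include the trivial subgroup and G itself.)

G has 6 subgroups. Checking conjugation-invariance by order — order 1: 1/1 normal; order 2: 1/1 normal; order 4: 3/3 normal; order 8: 1/1 normal.
Total normal subgroups: 6.

6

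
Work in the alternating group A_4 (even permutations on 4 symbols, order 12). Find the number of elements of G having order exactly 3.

The elements of order 3 are: (2 3 4), (2 4 3), (1 2 3), (1 2 4), (1 3 2), (1 3 4), (1 4 2), (1 4 3).
That's 8.

8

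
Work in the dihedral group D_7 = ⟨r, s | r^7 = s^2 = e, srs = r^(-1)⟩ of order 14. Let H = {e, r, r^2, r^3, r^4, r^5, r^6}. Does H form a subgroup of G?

Yes

|H| = 7 divides |G| = 14, consistent with Lagrange.
H contains the identity, every element's inverse is in H, and H is closed under ·: it is a subgroup.
In fact H = ⟨r^4⟩.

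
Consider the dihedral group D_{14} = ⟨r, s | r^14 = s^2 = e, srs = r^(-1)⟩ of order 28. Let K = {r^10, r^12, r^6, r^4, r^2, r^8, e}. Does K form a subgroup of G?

|K| = 7 divides |G| = 28, consistent with Lagrange.
K contains the identity, every element's inverse is in K, and K is closed under ·: it is a subgroup.
In fact K = ⟨r^4⟩.

Yes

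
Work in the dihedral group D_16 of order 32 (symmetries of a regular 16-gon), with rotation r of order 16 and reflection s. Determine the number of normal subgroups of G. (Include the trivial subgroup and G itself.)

8

G has 36 subgroups. Checking conjugation-invariance by order — order 1: 1/1 normal; order 2: 1/17 normal; order 4: 1/9 normal; order 8: 1/5 normal; order 16: 3/3 normal; order 32: 1/1 normal.
Total normal subgroups: 8.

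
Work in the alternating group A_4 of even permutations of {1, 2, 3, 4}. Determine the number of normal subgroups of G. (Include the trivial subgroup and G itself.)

G has 10 subgroups. Checking conjugation-invariance by order — order 1: 1/1 normal; order 2: 0/3 normal; order 3: 0/4 normal; order 4: 1/1 normal; order 12: 1/1 normal.
Total normal subgroups: 3.

3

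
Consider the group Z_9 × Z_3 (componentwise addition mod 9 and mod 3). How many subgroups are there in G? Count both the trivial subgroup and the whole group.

|G| = 27, so by Lagrange every subgroup order divides 27. Divisors: 1, 3, 9, 27.
Subgroups by order — order 1: 1; order 3: 4; order 9: 4; order 27: 1.
Total: 1 + 4 + 4 + 1 = 10.

10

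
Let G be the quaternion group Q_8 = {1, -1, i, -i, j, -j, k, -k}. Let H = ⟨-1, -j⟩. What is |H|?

|⟨-1⟩| = 2 and |⟨-j⟩| = 4, so |H| is a multiple of lcm(2, 4) = 4 and divides |G| = 8.
Closing under the operation: H = {1, -1, j, -j}, so |H| = 4.

4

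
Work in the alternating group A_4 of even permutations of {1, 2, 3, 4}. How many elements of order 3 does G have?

8

The elements of order 3 are: (2 3 4), (2 4 3), (1 2 3), (1 2 4), (1 3 2), (1 3 4), (1 4 2), (1 4 3).
That's 8.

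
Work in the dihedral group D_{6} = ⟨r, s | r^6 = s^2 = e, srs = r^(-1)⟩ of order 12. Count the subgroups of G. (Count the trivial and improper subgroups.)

16

|G| = 12, so by Lagrange every subgroup order divides 12. Divisors: 1, 2, 3, 4, 6, 12.
Subgroups by order — order 1: 1; order 2: 7; order 3: 1; order 4: 3; order 6: 3; order 12: 1.
Total: 1 + 7 + 1 + 3 + 3 + 1 = 16.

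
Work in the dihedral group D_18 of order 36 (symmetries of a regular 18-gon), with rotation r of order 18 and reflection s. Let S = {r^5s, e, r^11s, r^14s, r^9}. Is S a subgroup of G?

|S| = 5 does not divide |G| = 36, so by Lagrange S is not a subgroup.

No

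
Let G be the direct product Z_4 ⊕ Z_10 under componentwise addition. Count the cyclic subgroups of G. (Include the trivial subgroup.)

A cyclic subgroup of order d is generated by each of its φ(d) elements of order d, so the cyclic subgroups of order d number (#elements of order d)/φ(d).
Cyclic subgroups by order — order 1: 1; order 2: 3; order 4: 2; order 5: 1; order 10: 3; order 20: 2.
Total: 12.

12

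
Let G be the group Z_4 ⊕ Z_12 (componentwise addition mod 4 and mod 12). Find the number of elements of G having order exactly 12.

An element (a,b) has order lcm(ord(a), ord(b)); count pairs with lcm equal to 12.
Enumerating gives 24 such elements.

24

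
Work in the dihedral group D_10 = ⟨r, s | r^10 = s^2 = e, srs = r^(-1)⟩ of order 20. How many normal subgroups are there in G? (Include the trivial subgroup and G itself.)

7

G has 22 subgroups. Checking conjugation-invariance by order — order 1: 1/1 normal; order 2: 1/11 normal; order 4: 0/5 normal; order 5: 1/1 normal; order 10: 3/3 normal; order 20: 1/1 normal.
Total normal subgroups: 7.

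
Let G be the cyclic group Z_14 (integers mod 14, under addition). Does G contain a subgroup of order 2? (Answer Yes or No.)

Yes

2 | 14. A subgroup of order 2 is {0, 7}.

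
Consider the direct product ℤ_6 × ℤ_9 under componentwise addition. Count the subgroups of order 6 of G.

4

|G| = 54 and 6 | 54, so subgroups of order 6 are possible by Lagrange.
The subgroups of order 6 are: {(0,0), (0,3), (0,6), (3,0), (3,3), (3,6)}; {(0,0), (1,0), (2,0), (3,0), (4,0), (5,0)}; {(0,0), (1,3), (2,6), (3,0), (4,3), (5,6)}; {(0,0), (1,6), (2,3), (3,0), (4,6), (5,3)}.
So G has 4 subgroups of order 6.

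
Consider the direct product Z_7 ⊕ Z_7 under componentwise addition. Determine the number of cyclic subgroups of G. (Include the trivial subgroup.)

A cyclic subgroup of order d is generated by each of its φ(d) elements of order d, so the cyclic subgroups of order d number (#elements of order d)/φ(d).
Cyclic subgroups by order — order 1: 1; order 7: 8.
Total: 9.

9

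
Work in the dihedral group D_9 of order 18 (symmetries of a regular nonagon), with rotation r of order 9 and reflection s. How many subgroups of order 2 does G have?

|G| = 18 and 2 | 18, so subgroups of order 2 are possible by Lagrange.
The subgroups of order 2 are: {e, r^2s}; {e, r^3s}; {e, r^4s}; {e, r^5s}; … (9 in all).
So G has 9 subgroups of order 2.

9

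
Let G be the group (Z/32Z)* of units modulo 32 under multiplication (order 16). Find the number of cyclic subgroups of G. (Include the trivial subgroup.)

Each element a generates a cyclic subgroup ⟨a⟩; distinct elements may generate the same one (a cyclic group of order d has φ(d) generators).
Cyclic subgroups by order — order 1: 1; order 2: 3; order 4: 2; order 8: 2.
Total: 8.

8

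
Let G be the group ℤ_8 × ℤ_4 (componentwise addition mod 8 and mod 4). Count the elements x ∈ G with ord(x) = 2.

3

An element (a,b) has order lcm(ord(a), ord(b)); count pairs with lcm equal to 2.
Enumerating gives 3 such elements.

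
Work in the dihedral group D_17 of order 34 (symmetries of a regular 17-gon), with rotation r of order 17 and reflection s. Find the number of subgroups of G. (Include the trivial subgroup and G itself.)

20

|G| = 34, so by Lagrange every subgroup order divides 34. Divisors: 1, 2, 17, 34.
Subgroups by order — order 1: 1; order 2: 17; order 17: 1; order 34: 1.
Total: 1 + 17 + 1 + 1 = 20.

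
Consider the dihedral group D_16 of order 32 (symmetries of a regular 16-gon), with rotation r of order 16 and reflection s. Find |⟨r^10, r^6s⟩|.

16

|⟨r^10⟩| = 8 and |⟨r^6s⟩| = 2, so |H| is a multiple of lcm(8, 2) = 8 and divides |G| = 32.
Closing under the operation: H = {e, r^2, r^4, r^6, r^8, r^10, r^12, r^14, s, r^2s, r^4s, r^6s, r^8s, r^10s, r^12s, r^14s}, so |H| = 16.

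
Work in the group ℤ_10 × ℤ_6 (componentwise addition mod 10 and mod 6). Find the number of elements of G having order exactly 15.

8

An element (a,b) has order lcm(ord(a), ord(b)); count pairs with lcm equal to 15.
Enumerating gives 8 such elements.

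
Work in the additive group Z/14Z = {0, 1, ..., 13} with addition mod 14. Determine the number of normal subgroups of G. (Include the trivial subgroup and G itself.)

G is abelian, so every subgroup is normal.
G has 4 subgroups in total, hence 4 normal subgroups.

4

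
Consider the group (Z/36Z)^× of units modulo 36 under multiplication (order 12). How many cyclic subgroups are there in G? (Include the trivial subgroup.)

Group the elements of G by the cyclic subgroup they generate; each cyclic subgroup of order d accounts for φ(d) elements.
Cyclic subgroups by order — order 1: 1; order 2: 3; order 3: 1; order 6: 3.
Total: 8.

8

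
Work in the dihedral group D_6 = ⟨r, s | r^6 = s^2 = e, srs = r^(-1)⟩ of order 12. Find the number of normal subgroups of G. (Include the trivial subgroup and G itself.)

G has 16 subgroups. Checking conjugation-invariance by order — order 1: 1/1 normal; order 2: 1/7 normal; order 3: 1/1 normal; order 4: 0/3 normal; order 6: 3/3 normal; order 12: 1/1 normal.
Total normal subgroups: 7.

7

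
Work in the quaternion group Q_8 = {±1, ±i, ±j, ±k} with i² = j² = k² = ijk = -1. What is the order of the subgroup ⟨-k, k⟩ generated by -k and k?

4

|⟨-k⟩| = 4 and |⟨k⟩| = 4, so |H| is a multiple of lcm(4, 4) = 4 and divides |G| = 8.
Closing under the operation: H = {1, -1, k, -k}, so |H| = 4.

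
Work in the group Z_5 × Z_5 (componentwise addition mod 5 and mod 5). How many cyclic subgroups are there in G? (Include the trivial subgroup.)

A cyclic subgroup of order d is generated by each of its φ(d) elements of order d, so the cyclic subgroups of order d number (#elements of order d)/φ(d).
Cyclic subgroups by order — order 1: 1; order 5: 6.
Total: 7.

7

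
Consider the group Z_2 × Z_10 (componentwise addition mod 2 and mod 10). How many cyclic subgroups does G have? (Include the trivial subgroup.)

8

A cyclic subgroup of order d is generated by each of its φ(d) elements of order d, so the cyclic subgroups of order d number (#elements of order d)/φ(d).
Cyclic subgroups by order — order 1: 1; order 2: 3; order 5: 1; order 10: 3.
Total: 8.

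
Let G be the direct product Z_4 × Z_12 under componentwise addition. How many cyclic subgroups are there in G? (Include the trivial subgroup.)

Group the elements of G by the cyclic subgroup they generate; each cyclic subgroup of order d accounts for φ(d) elements.
Cyclic subgroups by order — order 1: 1; order 2: 3; order 3: 1; order 4: 6; order 6: 3; order 12: 6.
Total: 20.

20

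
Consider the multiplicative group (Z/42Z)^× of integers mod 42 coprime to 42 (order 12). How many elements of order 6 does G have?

The elements of order 6 are: 5, 11, 17, 19, 23, 31.
That's 6.

6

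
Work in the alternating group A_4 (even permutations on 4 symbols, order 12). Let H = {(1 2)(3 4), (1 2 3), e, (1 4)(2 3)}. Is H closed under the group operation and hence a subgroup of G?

No

(1 2 3) ∈ H but its inverse (1 3 2) ∉ H, so H is not a subgroup.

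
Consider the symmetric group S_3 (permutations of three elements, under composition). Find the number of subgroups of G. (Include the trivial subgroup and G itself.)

6

|G| = 6, so by Lagrange every subgroup order divides 6. Divisors: 1, 2, 3, 6.
Subgroups by order — order 1: 1; order 2: 3; order 3: 1; order 6: 1.
Total: 1 + 3 + 1 + 1 = 6.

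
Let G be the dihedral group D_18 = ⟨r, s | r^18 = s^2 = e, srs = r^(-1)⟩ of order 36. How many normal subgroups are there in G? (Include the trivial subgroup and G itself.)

9

G has 45 subgroups. Checking conjugation-invariance by order — order 1: 1/1 normal; order 2: 1/19 normal; order 3: 1/1 normal; order 4: 0/9 normal; order 6: 1/7 normal; order 9: 1/1 normal; order 12: 0/3 normal; order 18: 3/3 normal; order 36: 1/1 normal.
Total normal subgroups: 9.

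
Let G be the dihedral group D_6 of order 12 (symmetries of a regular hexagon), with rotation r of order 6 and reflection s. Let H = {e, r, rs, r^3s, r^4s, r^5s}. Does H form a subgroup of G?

No

r ∈ H but its inverse r^5 ∉ H, so H is not a subgroup.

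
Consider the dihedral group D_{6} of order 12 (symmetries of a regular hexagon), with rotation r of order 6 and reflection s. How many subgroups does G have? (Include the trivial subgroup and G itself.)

16

|G| = 12, so by Lagrange every subgroup order divides 12. Divisors: 1, 2, 3, 4, 6, 12.
Subgroups by order — order 1: 1; order 2: 7; order 3: 1; order 4: 3; order 6: 3; order 12: 1.
Total: 1 + 7 + 1 + 3 + 3 + 1 = 16.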